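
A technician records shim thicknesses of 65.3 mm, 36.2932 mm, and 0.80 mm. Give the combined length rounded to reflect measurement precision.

102.4 mm

65.3 mm + 36.2932 mm + 0.80 mm = 102.3932 mm.
Addition/subtraction keeps the fewest decimal places: 65.3 → 1 decimal place, 36.2932 → 4 decimal places, 0.80 → 2 decimal places; limit is 1.
Rounded to 1 decimal place: 102.4 mm.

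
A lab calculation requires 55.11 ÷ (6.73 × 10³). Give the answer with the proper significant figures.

0.00819

55.11 ÷ (6.73 × 10³) = 0.00818870728083…
Multiplication/division keeps the fewest significant figures: 55.11 → 4 s.f., 6.73 × 10³ → 3 s.f.; limit is 3.
Rounded to 3 significant figures: 0.00819.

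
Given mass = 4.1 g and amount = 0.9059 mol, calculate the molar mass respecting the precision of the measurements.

molar mass = 4.1 g ÷ 0.9059 mol = 4.52588585937… g/mol.
4.1 has 2 significant figures; 0.9059 has 4.
Division/multiplication keeps the fewest: 2 significant figures.
Rounded: 4.5 g/mol.

4.5 g/mol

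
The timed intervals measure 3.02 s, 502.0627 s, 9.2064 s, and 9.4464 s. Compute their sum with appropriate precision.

523.74 s

3.02 s + 502.0627 s + 9.2064 s + 9.4464 s = 523.7355 s.
Addition/subtraction keeps the fewest decimal places: 3.02 → 2 decimal places, 502.0627 → 4 decimal places, 9.2064 → 4 decimal places, 9.4464 → 4 decimal places; limit is 2.
Rounded to 2 decimal places: 523.74 s.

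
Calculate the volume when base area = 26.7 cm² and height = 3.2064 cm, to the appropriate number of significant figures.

volume = 26.7 cm² × 3.2064 cm = 85.61088 cm³.
26.7 has 3 significant figures; 3.2064 has 5.
Division/multiplication keeps the fewest: 3 significant figures.
Rounded: 85.6 cm³.

85.6 cm³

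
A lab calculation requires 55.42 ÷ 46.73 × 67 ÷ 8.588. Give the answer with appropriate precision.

9.3

55.42 ÷ 46.73 × 67 ÷ 8.588 = 9.25238098418…
Multiplication/division keeps the fewest significant figures: 55.42 → 4 s.f., 46.73 → 4 s.f., 67 → 2 s.f., 8.588 → 4 s.f.; limit is 2.
Rounded to 2 significant figures: 9.3.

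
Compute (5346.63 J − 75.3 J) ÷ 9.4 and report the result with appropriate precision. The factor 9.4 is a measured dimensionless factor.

5346.63 J − 75.3 J = 5271.33 J; the difference is limited to 1 decimal place (5 s.f.).
Carrying full precision, 5271.33 ÷ 9.4 = 560.779787234… J; 9.4 has 2 s.f., so the result keeps min(5, 2) = 2 s.f.
Rounded to 2 significant figures: 5.6 × 10² J.

5.6 × 10² J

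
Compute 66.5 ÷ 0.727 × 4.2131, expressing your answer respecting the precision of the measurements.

385

66.5 ÷ 0.727 × 4.2131 = 385.379848693…
Multiplication/division keeps the fewest significant figures: 66.5 → 3 s.f., 0.727 → 3 s.f., 4.2131 → 5 s.f.; limit is 3.
Rounded to 3 significant figures: 385.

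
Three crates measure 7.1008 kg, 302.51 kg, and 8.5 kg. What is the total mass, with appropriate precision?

3.181 × 10² kg

7.1008 kg + 302.51 kg + 8.5 kg = 318.1108 kg.
Addition/subtraction keeps the fewest decimal places: 7.1008 → 4 decimal places, 302.51 → 2 decimal places, 8.5 → 1 decimal place; limit is 1.
Rounded to 1 decimal place: 3.181 × 10² kg.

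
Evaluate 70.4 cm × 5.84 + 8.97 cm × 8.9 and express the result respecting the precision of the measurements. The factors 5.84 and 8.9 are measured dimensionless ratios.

70.4 × 5.84 = 411.136 → 411 cm (3 s.f., last digit at the 10^0 place).
8.97 × 8.9 = 79.833 → 80. cm (2 s.f., last digit at the 10^0 place).
Sum: 490.969 cm; keep the coarser place, 10^0.
Result: 491 cm.

491 cm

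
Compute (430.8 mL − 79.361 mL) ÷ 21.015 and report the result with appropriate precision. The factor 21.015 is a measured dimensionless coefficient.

430.8 mL − 79.361 mL = 351.439 mL; the difference is limited to 1 decimal place (4 s.f.).
Carrying full precision, 351.439 ÷ 21.015 = 16.723245301… mL; 21.015 has 5 s.f., so the result keeps min(4, 5) = 4 s.f.
Rounded to 4 significant figures: 16.72 mL.

16.72 mL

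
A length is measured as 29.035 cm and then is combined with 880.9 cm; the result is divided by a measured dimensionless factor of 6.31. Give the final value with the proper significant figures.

29.035 cm + 880.9 cm = 909.935 cm; the sum is limited to 1 decimal place (4 s.f.).
Carrying full precision, 909.935 ÷ 6.31 = 144.205229794… cm; 6.31 has 3 s.f., so the result keeps min(4, 3) = 3 s.f.
Rounded to 3 significant figures: 144 cm.

144 cm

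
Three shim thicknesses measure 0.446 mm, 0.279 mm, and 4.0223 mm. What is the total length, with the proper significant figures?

0.446 mm + 0.279 mm + 4.0223 mm = 4.7473 mm.
Addition/subtraction keeps the fewest decimal places: 0.446 → 3 decimal places, 0.279 → 3 decimal places, 4.0223 → 4 decimal places; limit is 3.
Rounded to 3 decimal places: 4.747 mm.

4.747 mm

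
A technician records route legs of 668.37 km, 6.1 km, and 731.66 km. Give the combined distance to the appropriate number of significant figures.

1406.1 km

668.37 km + 6.1 km + 731.66 km = 1406.13 km.
Addition/subtraction keeps the fewest decimal places: 668.37 → 2 decimal places, 6.1 → 1 decimal place, 731.66 → 2 decimal places; limit is 1.
Rounded to 1 decimal place: 1406.1 km.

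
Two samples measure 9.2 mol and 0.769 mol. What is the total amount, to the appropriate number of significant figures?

9.2 mol + 0.769 mol = 9.969 mol.
Addition/subtraction keeps the fewest decimal places: 9.2 → 1 decimal place, 0.769 → 3 decimal places; limit is 1.
Rounded to 1 decimal place: 10.0 mol.

10.0 mol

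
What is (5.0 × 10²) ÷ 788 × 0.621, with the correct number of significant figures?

(5.0 × 10²) ÷ 788 × 0.621 = 0.394035532995…
Multiplication/division keeps the fewest significant figures: 5.0 × 10² → 2 s.f., 788 → 3 s.f., 0.621 → 3 s.f.; limit is 2.
Rounded to 2 significant figures: 3.9 × 10⁻¹.

3.9 × 10⁻¹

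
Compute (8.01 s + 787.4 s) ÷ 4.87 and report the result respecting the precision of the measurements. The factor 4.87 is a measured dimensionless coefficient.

163 s

8.01 s + 787.4 s = 795.41 s; the sum is limited to 1 decimal place (4 s.f.).
Carrying full precision, 795.41 ÷ 4.87 = 163.328542094… s; 4.87 has 3 s.f., so the result keeps min(4, 3) = 3 s.f.
Rounded to 3 significant figures: 163 s.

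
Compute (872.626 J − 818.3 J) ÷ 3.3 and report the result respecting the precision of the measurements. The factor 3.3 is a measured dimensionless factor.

16 J

872.626 J − 818.3 J = 54.326 J; the difference is limited to 1 decimal place (3 s.f.).
Carrying full precision, 54.326 ÷ 3.3 = 16.4624242424… J; 3.3 has 2 s.f., so the result keeps min(3, 2) = 2 s.f.
Rounded to 2 significant figures: 16 J.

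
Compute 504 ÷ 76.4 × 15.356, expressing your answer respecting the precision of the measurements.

504 ÷ 76.4 × 15.356 = 101.301361257…
Multiplication/division keeps the fewest significant figures: 504 → 3 s.f., 76.4 → 3 s.f., 15.356 → 5 s.f.; limit is 3.
Rounded to 3 significant figures: 101.

101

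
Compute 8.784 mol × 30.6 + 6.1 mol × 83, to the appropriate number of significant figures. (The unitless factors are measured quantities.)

7.8 × 10^2 mol

8.784 × 30.6 = 268.7904 → 269 mol (3 s.f., last digit at the 10^0 place).
6.1 × 83 = 506.3 → 5.1 × 10^2 mol (2 s.f., last digit at the 10^1 place).
Sum: 775.0904 mol; keep the coarser place, 10^1.
Result: 7.8 × 10^2 mol.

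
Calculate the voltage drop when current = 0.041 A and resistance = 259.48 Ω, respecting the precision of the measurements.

11 V

voltage drop = 0.041 A × 259.48 Ω = 10.63868 V.
0.041 has 2 significant figures; 259.48 has 5.
Division/multiplication keeps the fewest: 2 significant figures.
Rounded: 11 V.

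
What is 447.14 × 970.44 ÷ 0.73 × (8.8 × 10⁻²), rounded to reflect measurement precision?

5.2 × 10⁴

447.14 × 970.44 ÷ 0.73 × (8.8 × 10⁻²) = 52308.4707682…
Multiplication/division keeps the fewest significant figures: 447.14 → 5 s.f., 970.44 → 5 s.f., 0.73 → 2 s.f., 8.8 × 10⁻² → 2 s.f.; limit is 2.
Rounded to 2 significant figures: 5.2 × 10⁴.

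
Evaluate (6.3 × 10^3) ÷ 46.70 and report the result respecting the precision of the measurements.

(6.3 × 10^3) ÷ 46.70 = 134.903640257…
Multiplication/division keeps the fewest significant figures: 6.3 × 10^3 → 2 s.f., 46.70 → 4 s.f.; limit is 2.
Rounded to 2 significant figures: 1.3 × 10^2.

1.3 × 10^2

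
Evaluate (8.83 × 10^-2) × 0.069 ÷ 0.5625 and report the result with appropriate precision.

(8.83 × 10^-2) × 0.069 ÷ 0.5625 = 0.0108314666667…
Multiplication/division keeps the fewest significant figures: 8.83 × 10^-2 → 3 s.f., 0.069 → 2 s.f., 0.5625 → 4 s.f.; limit is 2.
Rounded to 2 significant figures: 0.011.

0.011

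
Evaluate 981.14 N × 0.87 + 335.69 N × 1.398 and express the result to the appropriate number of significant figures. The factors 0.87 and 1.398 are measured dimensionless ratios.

981.14 × 0.87 = 853.5918 → 8.5 × 10^2 N (2 s.f., last digit at the 10^1 place).
335.69 × 1.398 = 469.29462 → 469.3 N (4 s.f., last digit at the 10^-1 place).
Sum: 1322.88642 N; keep the coarser place, 10^1.
Result: 1.32 × 10^3 N.

1.32 × 10^3 N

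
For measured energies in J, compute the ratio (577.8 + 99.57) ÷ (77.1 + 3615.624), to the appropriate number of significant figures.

0.1834

577.8 + 99.57 = 677.37, limited to 1 d.p. → 4 s.f.; 77.1 + 3615.624 = 3692.724, limited to 1 d.p. → 5 s.f.
Carrying full precision, 677.37 ÷ 3692.724 = 0.183433692851…; keep min(4, 5) = 4 s.f.
Rounded to 4 significant figures: 0.1834.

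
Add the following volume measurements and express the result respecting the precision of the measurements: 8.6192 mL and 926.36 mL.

8.6192 mL + 926.36 mL = 934.9792 mL.
Addition/subtraction keeps the fewest decimal places: 8.6192 → 4 decimal places, 926.36 → 2 decimal places; limit is 2.
Rounded to 2 decimal places: 934.98 mL.

934.98 mL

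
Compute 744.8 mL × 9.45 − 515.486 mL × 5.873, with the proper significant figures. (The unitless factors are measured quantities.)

4.01 × 10³ mL

744.8 × 9.45 = 7038.36 → 7.04 × 10³ mL (3 s.f., last digit at the 10^1 place).
515.486 × 5.873 = 3027.449278 → 3.027 × 10³ mL (4 s.f., last digit at the 10^0 place).
Difference: 4010.910722 mL; keep the coarser place, 10^1.
Result: 4.01 × 10³ mL.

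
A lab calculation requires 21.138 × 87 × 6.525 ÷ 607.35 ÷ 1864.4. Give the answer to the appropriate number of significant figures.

0.011

21.138 × 87 × 6.525 ÷ 607.35 ÷ 1864.4 = 0.0105970633872…
Multiplication/division keeps the fewest significant figures: 21.138 → 5 s.f., 87 → 2 s.f., 6.525 → 4 s.f., 607.35 → 5 s.f., 1864.4 → 5 s.f.; limit is 2.
Rounded to 2 significant figures: 0.011.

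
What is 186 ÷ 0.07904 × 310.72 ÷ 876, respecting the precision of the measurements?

186 ÷ 0.07904 × 310.72 ÷ 876 = 834.701347679…
Multiplication/division keeps the fewest significant figures: 186 → 3 s.f., 0.07904 → 4 s.f., 310.72 → 5 s.f., 876 → 3 s.f.; limit is 3.
Rounded to 3 significant figures: 835.

835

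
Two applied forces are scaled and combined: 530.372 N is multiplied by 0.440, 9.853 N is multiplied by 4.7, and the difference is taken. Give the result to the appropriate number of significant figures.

530.372 × 0.440 = 233.36368 → 233 N (3 s.f., last digit at the 10^0 place).
9.853 × 4.7 = 46.3091 → 46 N (2 s.f., last digit at the 10^0 place).
Difference: 187.05458 N; keep the coarser place, 10^0.
Result: 1.87 × 10^2 N.

1.87 × 10^2 N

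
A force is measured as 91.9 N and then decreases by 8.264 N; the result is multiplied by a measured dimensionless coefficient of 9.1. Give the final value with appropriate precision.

91.9 N − 8.264 N = 83.636 N; the difference is limited to 1 decimal place (3 s.f.).
Carrying full precision, 83.636 × 9.1 = 761.0876 N; 9.1 has 2 s.f., so the result keeps min(3, 2) = 2 s.f.
Rounded to 2 significant figures: 7.6 × 10² N.

7.6 × 10² N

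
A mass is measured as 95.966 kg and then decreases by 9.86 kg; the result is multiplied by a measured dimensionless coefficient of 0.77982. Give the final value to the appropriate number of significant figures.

95.966 kg − 9.86 kg = 86.106 kg; the difference is limited to 2 decimal places (4 s.f.).
Carrying full precision, 86.106 × 0.77982 = 67.14718092 kg; 0.77982 has 5 s.f., so the result keeps min(4, 5) = 4 s.f.
Rounded to 4 significant figures: 67.15 kg.

67.15 kg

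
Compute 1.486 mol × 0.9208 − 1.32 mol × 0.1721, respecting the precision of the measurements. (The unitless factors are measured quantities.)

1.141 mol

1.486 × 0.9208 = 1.3683088 → 1.368 mol (4 s.f., last digit at the 10^-3 place).
1.32 × 0.1721 = 0.227172 → 2.27 × 10^-1 mol (3 s.f., last digit at the 10^-3 place).
Difference: 1.1411368 mol; keep the coarser place, 10^-3.
Result: 1.141 mol.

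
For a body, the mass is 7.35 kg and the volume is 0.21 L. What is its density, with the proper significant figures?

35 kg/L

density = 7.35 kg ÷ 0.21 L = 35 kg/L.
7.35 has 3 significant figures; 0.21 has 2.
Division/multiplication keeps the fewest: 2 significant figures.
Rounded: 35 kg/L.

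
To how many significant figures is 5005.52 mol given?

6

5005.52: zeros between nonzero digits are significant.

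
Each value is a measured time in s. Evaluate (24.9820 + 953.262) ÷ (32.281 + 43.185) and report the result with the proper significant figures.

24.9820 + 953.262 = 978.2440, limited to 3 d.p. → 6 s.f.; 32.281 + 43.185 = 75.466, limited to 3 d.p. → 5 s.f.
Carrying full precision, 978.2440 ÷ 75.466 = 12.9627116847…; keep min(6, 5) = 5 s.f.
Rounded to 5 significant figures: 12.963.

12.963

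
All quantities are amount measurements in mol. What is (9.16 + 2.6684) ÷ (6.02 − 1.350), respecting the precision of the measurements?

9.16 + 2.6684 = 11.8284, limited to 2 d.p. → 4 s.f.; 6.02 − 1.350 = 4.670, limited to 2 d.p. → 3 s.f.
Carrying full precision, 11.8284 ÷ 4.670 = 2.53284796574…; keep min(4, 3) = 3 s.f.
Rounded to 3 significant figures: 2.53.

2.53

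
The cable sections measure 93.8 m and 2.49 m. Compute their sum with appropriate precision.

93.8 m + 2.49 m = 96.29 m.
Addition/subtraction keeps the fewest decimal places: 93.8 → 1 decimal place, 2.49 → 2 decimal places; limit is 1.
Rounded to 1 decimal place: 96.3 m.

96.3 m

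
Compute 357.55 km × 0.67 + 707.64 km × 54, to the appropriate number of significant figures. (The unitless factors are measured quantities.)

3.8 × 10^4 km

357.55 × 0.67 = 239.5585 → 2.4 × 10^2 km (2 s.f., last digit at the 10^1 place).
707.64 × 54 = 38212.56 → 3.8 × 10^4 km (2 s.f., last digit at the 10^3 place).
Sum: 38452.1185 km; keep the coarser place, 10^3.
Result: 3.8 × 10^4 km.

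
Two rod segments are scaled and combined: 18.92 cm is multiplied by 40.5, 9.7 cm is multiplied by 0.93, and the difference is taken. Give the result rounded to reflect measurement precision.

757 cm

18.92 × 40.5 = 766.26 → 766 cm (3 s.f., last digit at the 10^0 place).
9.7 × 0.93 = 9.021 → 9.0 cm (2 s.f., last digit at the 10^-1 place).
Difference: 757.239 cm; keep the coarser place, 10^0.
Result: 757 cm.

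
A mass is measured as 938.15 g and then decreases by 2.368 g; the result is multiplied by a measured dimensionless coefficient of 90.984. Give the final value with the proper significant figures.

85141 g

938.15 g − 2.368 g = 935.782 g; the difference is limited to 2 decimal places (5 s.f.).
Carrying full precision, 935.782 × 90.984 = 85141.189488 g; 90.984 has 5 s.f., so the result keeps min(5, 5) = 5 s.f.
Rounded to 5 significant figures: 85141 g.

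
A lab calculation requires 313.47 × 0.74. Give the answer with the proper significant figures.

2.3 × 10²

313.47 × 0.74 = 231.9678
Multiplication/division keeps the fewest significant figures: 313.47 → 5 s.f., 0.74 → 2 s.f.; limit is 2.
Rounded to 2 significant figures: 2.3 × 10².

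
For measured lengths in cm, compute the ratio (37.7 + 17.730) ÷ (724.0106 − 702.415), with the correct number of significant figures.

2.57

37.7 + 17.730 = 55.430, limited to 1 d.p. → 3 s.f.; 724.0106 − 702.415 = 21.5956, limited to 3 d.p. → 5 s.f.
Carrying full precision, 55.430 ÷ 21.5956 = 2.56672655541…; keep min(3, 5) = 3 s.f.
Rounded to 3 significant figures: 2.57.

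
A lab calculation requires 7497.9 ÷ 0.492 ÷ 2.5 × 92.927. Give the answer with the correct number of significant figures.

5.7 × 10⁵

7497.9 ÷ 0.492 ÷ 2.5 × 92.927 = 566469.392927…
Multiplication/division keeps the fewest significant figures: 7497.9 → 5 s.f., 0.492 → 3 s.f., 2.5 → 2 s.f., 92.927 → 5 s.f.; limit is 2.
Rounded to 2 significant figures: 5.7 × 10⁵.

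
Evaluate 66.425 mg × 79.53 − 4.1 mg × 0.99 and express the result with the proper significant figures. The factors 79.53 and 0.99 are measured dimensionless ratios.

5279 mg

66.425 × 79.53 = 5282.78025 → 5283 mg (4 s.f., last digit at the 10^0 place).
4.1 × 0.99 = 4.059 → 4.1 mg (2 s.f., last digit at the 10^-1 place).
Difference: 5278.72125 mg; keep the coarser place, 10^0.
Result: 5279 mg.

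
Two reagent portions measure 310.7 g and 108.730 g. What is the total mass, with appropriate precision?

310.7 g + 108.730 g = 419.430 g.
Addition/subtraction keeps the fewest decimal places: 310.7 → 1 decimal place, 108.730 → 3 decimal places; limit is 1.
Rounded to 1 decimal place: 419.4 g.

419.4 g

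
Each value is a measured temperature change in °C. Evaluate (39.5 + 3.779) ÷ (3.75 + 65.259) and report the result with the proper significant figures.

0.627

39.5 + 3.779 = 43.279, limited to 1 d.p. → 3 s.f.; 3.75 + 65.259 = 69.009, limited to 2 d.p. → 4 s.f.
Carrying full precision, 43.279 ÷ 69.009 = 0.627150081873…; keep min(3, 4) = 3 s.f.
Rounded to 3 significant figures: 0.627.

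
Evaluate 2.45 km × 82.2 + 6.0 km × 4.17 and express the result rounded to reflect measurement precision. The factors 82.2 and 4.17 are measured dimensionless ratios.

226 km

2.45 × 82.2 = 201.39 → 201 km (3 s.f., last digit at the 10^0 place).
6.0 × 4.17 = 25.02 → 25 km (2 s.f., last digit at the 10^0 place).
Sum: 226.41 km; keep the coarser place, 10^0.
Result: 226 km.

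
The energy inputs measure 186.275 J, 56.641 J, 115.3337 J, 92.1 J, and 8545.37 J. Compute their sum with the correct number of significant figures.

8995.7 J

186.275 J + 56.641 J + 115.3337 J + 92.1 J + 8545.37 J = 8995.7197 J.
Addition/subtraction keeps the fewest decimal places: 186.275 → 3 decimal places, 56.641 → 3 decimal places, 115.3337 → 4 decimal places, 92.1 → 1 decimal place, 8545.37 → 2 decimal places; limit is 1.
Rounded to 1 decimal place: 8995.7 J.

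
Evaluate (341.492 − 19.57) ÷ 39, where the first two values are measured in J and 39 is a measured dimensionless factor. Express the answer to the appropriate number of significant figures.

8.3 J

341.492 J − 19.57 J = 321.922 J; the difference is limited to 2 decimal places (5 s.f.).
Carrying full precision, 321.922 ÷ 39 = 8.25441025641… J; 39 has 2 s.f., so the result keeps min(5, 2) = 2 s.f.
Rounded to 2 significant figures: 8.3 J.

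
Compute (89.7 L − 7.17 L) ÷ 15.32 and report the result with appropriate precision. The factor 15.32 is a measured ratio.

89.7 L − 7.17 L = 82.53 L; the difference is limited to 1 decimal place (3 s.f.).
Carrying full precision, 82.53 ÷ 15.32 = 5.38707571802… L; 15.32 has 4 s.f., so the result keeps min(3, 4) = 3 s.f.
Rounded to 3 significant figures: 5.39 L.

5.39 L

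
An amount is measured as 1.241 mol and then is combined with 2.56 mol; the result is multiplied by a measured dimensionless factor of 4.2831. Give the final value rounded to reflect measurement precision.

16.3 mol

1.241 mol + 2.56 mol = 3.801 mol; the sum is limited to 2 decimal places (3 s.f.).
Carrying full precision, 3.801 × 4.2831 = 16.2800631 mol; 4.2831 has 5 s.f., so the result keeps min(3, 5) = 3 s.f.
Rounded to 3 significant figures: 16.3 mol.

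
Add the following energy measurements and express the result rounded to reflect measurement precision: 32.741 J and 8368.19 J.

32.741 J + 8368.19 J = 8400.931 J.
Addition/subtraction keeps the fewest decimal places: 32.741 → 3 decimal places, 8368.19 → 2 decimal places; limit is 2.
Rounded to 2 decimal places: 8400.93 J.

8400.93 J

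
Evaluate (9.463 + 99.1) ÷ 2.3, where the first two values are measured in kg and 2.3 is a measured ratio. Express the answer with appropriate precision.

9.463 kg + 99.1 kg = 108.563 kg; the sum is limited to 1 decimal place (4 s.f.).
Carrying full precision, 108.563 ÷ 2.3 = 47.2013043478… kg; 2.3 has 2 s.f., so the result keeps min(4, 2) = 2 s.f.
Rounded to 2 significant figures: 47 kg.

47 kg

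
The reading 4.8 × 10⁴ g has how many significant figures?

2

4.8 × 10⁴: in scientific notation every digit of the coefficient is significant.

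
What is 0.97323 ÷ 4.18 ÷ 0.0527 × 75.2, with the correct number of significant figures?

332

0.97323 ÷ 4.18 ÷ 0.0527 × 75.2 = 332.235802548…
Multiplication/division keeps the fewest significant figures: 0.97323 → 5 s.f., 4.18 → 3 s.f., 0.0527 → 3 s.f., 75.2 → 3 s.f.; limit is 3.
Rounded to 3 significant figures: 332.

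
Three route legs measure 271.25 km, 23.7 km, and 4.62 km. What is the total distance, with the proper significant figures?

299.6 km

271.25 km + 23.7 km + 4.62 km = 299.57 km.
Addition/subtraction keeps the fewest decimal places: 271.25 → 2 decimal places, 23.7 → 1 decimal place, 4.62 → 2 decimal places; limit is 1.
Rounded to 1 decimal place: 299.6 km.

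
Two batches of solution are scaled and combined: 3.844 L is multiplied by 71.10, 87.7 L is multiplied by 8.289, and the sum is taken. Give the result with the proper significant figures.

3.844 × 71.10 = 273.3084 → 273.3 L (4 s.f., last digit at the 10^-1 place).
87.7 × 8.289 = 726.9453 → 7.27 × 10^2 L (3 s.f., last digit at the 10^0 place).
Sum: 1000.2537 L; keep the coarser place, 10^0.
Result: 1.000 × 10^3 L.

1.000 × 10^3 L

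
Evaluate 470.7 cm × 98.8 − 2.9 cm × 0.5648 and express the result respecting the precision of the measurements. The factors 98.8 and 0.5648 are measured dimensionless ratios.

4.65 × 10^4 cm

470.7 × 98.8 = 46505.16 → 4.65 × 10^4 cm (3 s.f., last digit at the 10^2 place).
2.9 × 0.5648 = 1.63792 → 1.6 cm (2 s.f., last digit at the 10^-1 place).
Difference: 46503.52208 cm; keep the coarser place, 10^2.
Result: 4.65 × 10^4 cm.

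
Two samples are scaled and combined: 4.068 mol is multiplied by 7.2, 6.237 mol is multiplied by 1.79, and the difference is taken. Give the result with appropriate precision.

4.068 × 7.2 = 29.2896 → 29 mol (2 s.f., last digit at the 10^0 place).
6.237 × 1.79 = 11.16423 → 11.2 mol (3 s.f., last digit at the 10^-1 place).
Difference: 18.12537 mol; keep the coarser place, 10^0.
Result: 18 mol.

18 mol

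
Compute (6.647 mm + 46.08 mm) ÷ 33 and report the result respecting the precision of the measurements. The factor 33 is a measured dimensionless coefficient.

1.6 mm

6.647 mm + 46.08 mm = 52.727 mm; the sum is limited to 2 decimal places (4 s.f.).
Carrying full precision, 52.727 ÷ 33 = 1.59778787879… mm; 33 has 2 s.f., so the result keeps min(4, 2) = 2 s.f.
Rounded to 2 significant figures: 1.6 mm.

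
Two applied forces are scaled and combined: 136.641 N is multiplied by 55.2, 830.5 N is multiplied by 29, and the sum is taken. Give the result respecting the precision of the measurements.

136.641 × 55.2 = 7542.5832 → 7.54 × 10^3 N (3 s.f., last digit at the 10^1 place).
830.5 × 29 = 24084.5 → 2.4 × 10^4 N (2 s.f., last digit at the 10^3 place).
Sum: 31627.0832 N; keep the coarser place, 10^3.
Result: 3.2 × 10^4 N.

3.2 × 10^4 N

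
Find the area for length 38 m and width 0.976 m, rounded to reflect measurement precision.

37 m²

area = 38 m × 0.976 m = 37.088 m².
38 has 2 significant figures; 0.976 has 3.
Division/multiplication keeps the fewest: 2 significant figures.
Rounded: 37 m².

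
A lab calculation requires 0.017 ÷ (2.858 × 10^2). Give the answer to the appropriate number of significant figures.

5.9 × 10^-5

0.017 ÷ (2.858 × 10^2) = 0.0000594821553534…
Multiplication/division keeps the fewest significant figures: 0.017 → 2 s.f., 2.858 × 10^2 → 4 s.f.; limit is 2.
Rounded to 2 significant figures: 5.9 × 10^-5.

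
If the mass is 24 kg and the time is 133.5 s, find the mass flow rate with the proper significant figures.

0.18 kg/s

mass flow rate = 24 kg ÷ 133.5 s = 0.179775280899… kg/s.
24 has 2 significant figures; 133.5 has 4.
Division/multiplication keeps the fewest: 2 significant figures.
Rounded: 0.18 kg/s.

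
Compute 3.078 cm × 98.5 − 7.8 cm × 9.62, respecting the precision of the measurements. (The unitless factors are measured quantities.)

228 cm

3.078 × 98.5 = 303.183 → 3.03 × 10² cm (3 s.f., last digit at the 10^0 place).
7.8 × 9.62 = 75.036 → 75 cm (2 s.f., last digit at the 10^0 place).
Difference: 228.147 cm; keep the coarser place, 10^0.
Result: 228 cm.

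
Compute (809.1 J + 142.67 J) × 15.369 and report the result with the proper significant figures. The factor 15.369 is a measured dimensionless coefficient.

809.1 J + 142.67 J = 951.77 J; the sum is limited to 1 decimal place (4 s.f.).
Carrying full precision, 951.77 × 15.369 = 14627.75313 J; 15.369 has 5 s.f., so the result keeps min(4, 5) = 4 s.f.
Rounded to 4 significant figures: 1.463 × 10^4 J.

1.463 × 10^4 J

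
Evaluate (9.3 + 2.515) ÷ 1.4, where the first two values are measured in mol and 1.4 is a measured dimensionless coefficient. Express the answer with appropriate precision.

8.4 mol

9.3 mol + 2.515 mol = 11.815 mol; the sum is limited to 1 decimal place (3 s.f.).
Carrying full precision, 11.815 ÷ 1.4 = 8.43928571429… mol; 1.4 has 2 s.f., so the result keeps min(3, 2) = 2 s.f.
Rounded to 2 significant figures: 8.4 mol.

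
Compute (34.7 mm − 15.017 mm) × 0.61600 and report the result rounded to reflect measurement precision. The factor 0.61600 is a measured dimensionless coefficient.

12.1 mm

34.7 mm − 15.017 mm = 19.683 mm; the difference is limited to 1 decimal place (3 s.f.).
Carrying full precision, 19.683 × 0.61600 = 12.124728 mm; 0.61600 has 5 s.f., so the result keeps min(3, 5) = 3 s.f.
Rounded to 3 significant figures: 12.1 mm.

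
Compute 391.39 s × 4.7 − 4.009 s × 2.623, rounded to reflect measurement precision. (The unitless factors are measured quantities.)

1.8 × 10³ s

391.39 × 4.7 = 1839.533 → 1.8 × 10³ s (2 s.f., last digit at the 10^2 place).
4.009 × 2.623 = 10.515607 → 10.52 s (4 s.f., last digit at the 10^-2 place).
Difference: 1829.017393 s; keep the coarser place, 10^2.
Result: 1.8 × 10³ s.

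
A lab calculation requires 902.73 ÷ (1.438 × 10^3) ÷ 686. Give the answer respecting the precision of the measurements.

902.73 ÷ (1.438 × 10^3) ÷ 686 = 0.000915113313356…
Multiplication/division keeps the fewest significant figures: 902.73 → 5 s.f., 1.438 × 10^3 → 4 s.f., 686 → 3 s.f.; limit is 3.
Rounded to 3 significant figures: 9.15 × 10^-4.

9.15 × 10^-4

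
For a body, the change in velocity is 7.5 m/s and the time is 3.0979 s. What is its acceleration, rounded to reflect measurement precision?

2.4 m/s²

acceleration = 7.5 m/s ÷ 3.0979 s = 2.42099486749… m/s².
7.5 has 2 significant figures; 3.0979 has 5.
Division/multiplication keeps the fewest: 2 significant figures.
Rounded: 2.4 m/s².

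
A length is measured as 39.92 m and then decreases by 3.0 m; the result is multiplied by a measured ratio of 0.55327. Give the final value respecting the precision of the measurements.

20.4 m

39.92 m − 3.0 m = 36.92 m; the difference is limited to 1 decimal place (3 s.f.).
Carrying full precision, 36.92 × 0.55327 = 20.4267284 m; 0.55327 has 5 s.f., so the result keeps min(3, 5) = 3 s.f.
Rounded to 3 significant figures: 20.4 m.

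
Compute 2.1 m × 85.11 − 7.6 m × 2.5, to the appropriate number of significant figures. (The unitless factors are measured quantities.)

1.6 × 10² m

2.1 × 85.11 = 178.731 → 1.8 × 10² m (2 s.f., last digit at the 10^1 place).
7.6 × 2.5 = 19 → 19 m (2 s.f., last digit at the 10^0 place).
Difference: 159.731 m; keep the coarser place, 10^1.
Result: 1.6 × 10² m.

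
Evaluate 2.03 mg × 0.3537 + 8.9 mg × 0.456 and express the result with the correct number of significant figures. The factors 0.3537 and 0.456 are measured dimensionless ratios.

2.03 × 0.3537 = 0.718011 → 0.718 mg (3 s.f., last digit at the 10^-3 place).
8.9 × 0.456 = 4.0584 → 4.1 mg (2 s.f., last digit at the 10^-1 place).
Sum: 4.776411 mg; keep the coarser place, 10^-1.
Result: 4.8 mg.

4.8 mg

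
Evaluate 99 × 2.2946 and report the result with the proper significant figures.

2.3 × 10²

99 × 2.2946 = 227.1654
Multiplication/division keeps the fewest significant figures: 99 → 2 s.f., 2.2946 → 5 s.f.; limit is 2.
Rounded to 2 significant figures: 2.3 × 10².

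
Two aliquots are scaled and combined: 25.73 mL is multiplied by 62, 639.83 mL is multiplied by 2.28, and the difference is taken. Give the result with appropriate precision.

1 × 10² mL

25.73 × 62 = 1595.26 → 1.6 × 10³ mL (2 s.f., last digit at the 10^2 place).
639.83 × 2.28 = 1458.8124 → 1.46 × 10³ mL (3 s.f., last digit at the 10^1 place).
Difference: 136.4476 mL; keep the coarser place, 10^2.
Result: 1 × 10² mL.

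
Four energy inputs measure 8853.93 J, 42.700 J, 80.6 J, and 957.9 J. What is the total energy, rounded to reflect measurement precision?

9935.1 J

8853.93 J + 42.700 J + 80.6 J + 957.9 J = 9935.130 J.
Addition/subtraction keeps the fewest decimal places: 8853.93 → 2 decimal places, 42.700 → 3 decimal places, 80.6 → 1 decimal place, 957.9 → 1 decimal place; limit is 1.
Rounded to 1 decimal place: 9935.1 J.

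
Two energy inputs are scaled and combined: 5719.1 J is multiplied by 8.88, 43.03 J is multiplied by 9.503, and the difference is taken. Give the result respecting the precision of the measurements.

5.04 × 10^4 J

5719.1 × 8.88 = 50785.608 → 5.08 × 10^4 J (3 s.f., last digit at the 10^2 place).
43.03 × 9.503 = 408.91409 → 408.9 J (4 s.f., last digit at the 10^-1 place).
Difference: 50376.69391 J; keep the coarser place, 10^2.
Result: 5.04 × 10^4 J.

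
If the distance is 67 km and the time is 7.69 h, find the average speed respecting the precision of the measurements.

average speed = 67 km ÷ 7.69 h = 8.71261378414… km/h.
67 has 2 significant figures; 7.69 has 3.
Division/multiplication keeps the fewest: 2 significant figures.
Rounded: 8.7 km/h.

8.7 km/h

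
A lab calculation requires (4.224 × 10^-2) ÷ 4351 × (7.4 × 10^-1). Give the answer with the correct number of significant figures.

(4.224 × 10^-2) ÷ 4351 × (7.4 × 10^-1) = 0.00000718400367732…
Multiplication/division keeps the fewest significant figures: 4.224 × 10^-2 → 4 s.f., 4351 → 4 s.f., 7.4 × 10^-1 → 2 s.f.; limit is 2.
Rounded to 2 significant figures: 7.2 × 10^-6.

7.2 × 10^-6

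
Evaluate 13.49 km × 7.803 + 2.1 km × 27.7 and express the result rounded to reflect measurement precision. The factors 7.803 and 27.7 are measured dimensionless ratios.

13.49 × 7.803 = 105.26247 → 105.3 km (4 s.f., last digit at the 10^-1 place).
2.1 × 27.7 = 58.17 → 58 km (2 s.f., last digit at the 10^0 place).
Sum: 163.43247 km; keep the coarser place, 10^0.
Result: 163 km.

163 km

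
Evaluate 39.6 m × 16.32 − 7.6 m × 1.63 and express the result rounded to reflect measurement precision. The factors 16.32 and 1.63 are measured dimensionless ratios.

39.6 × 16.32 = 646.272 → 6.46 × 10² m (3 s.f., last digit at the 10^0 place).
7.6 × 1.63 = 12.388 → 12 m (2 s.f., last digit at the 10^0 place).
Difference: 633.884 m; keep the coarser place, 10^0.
Result: 634 m.

634 m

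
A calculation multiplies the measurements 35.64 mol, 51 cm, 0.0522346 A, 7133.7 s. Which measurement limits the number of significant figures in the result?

35.64 mol → 4 s.f.; 51 cm → 2 s.f.; 0.0522346 A → 6 s.f.; 7133.7 s → 5 s.f.
The fewest is 2 significant figures, from 51 cm.

51 cm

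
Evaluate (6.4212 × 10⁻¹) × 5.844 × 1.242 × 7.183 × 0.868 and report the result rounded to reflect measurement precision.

(6.4212 × 10⁻¹) × 5.844 × 1.242 × 7.183 × 0.868 = 29.058526729…
Multiplication/division keeps the fewest significant figures: 6.4212 × 10⁻¹ → 5 s.f., 5.844 → 4 s.f., 1.242 → 4 s.f., 7.183 → 4 s.f., 0.868 → 3 s.f.; limit is 3.
Rounded to 3 significant figures: 29.1.

29.1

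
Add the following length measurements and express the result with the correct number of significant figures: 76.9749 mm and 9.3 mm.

76.9749 mm + 9.3 mm = 86.2749 mm.
Addition/subtraction keeps the fewest decimal places: 76.9749 → 4 decimal places, 9.3 → 1 decimal place; limit is 1.
Rounded to 1 decimal place: 86.3 mm.

86.3 mm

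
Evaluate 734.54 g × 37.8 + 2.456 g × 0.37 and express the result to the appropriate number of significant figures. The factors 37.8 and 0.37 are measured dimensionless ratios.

2.78 × 10^4 g

734.54 × 37.8 = 27765.612 → 2.78 × 10^4 g (3 s.f., last digit at the 10^2 place).
2.456 × 0.37 = 0.90872 → 0.91 g (2 s.f., last digit at the 10^-2 place).
Sum: 27766.52072 g; keep the coarser place, 10^2.
Result: 2.78 × 10^4 g.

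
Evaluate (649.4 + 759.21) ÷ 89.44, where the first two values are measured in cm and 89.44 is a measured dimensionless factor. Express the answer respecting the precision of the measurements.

649.4 cm + 759.21 cm = 1408.61 cm; the sum is limited to 1 decimal place (5 s.f.).
Carrying full precision, 1408.61 ÷ 89.44 = 15.7492173524… cm; 89.44 has 4 s.f., so the result keeps min(5, 4) = 4 s.f.
Rounded to 4 significant figures: 15.75 cm.

15.75 cm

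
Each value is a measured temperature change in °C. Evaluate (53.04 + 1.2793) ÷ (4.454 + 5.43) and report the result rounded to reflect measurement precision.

53.04 + 1.2793 = 54.3193, limited to 2 d.p. → 4 s.f.; 4.454 + 5.43 = 9.884, limited to 2 d.p. → 3 s.f.
Carrying full precision, 54.3193 ÷ 9.884 = 5.49567988669…; keep min(4, 3) = 3 s.f.
Rounded to 3 significant figures: 5.50.

5.50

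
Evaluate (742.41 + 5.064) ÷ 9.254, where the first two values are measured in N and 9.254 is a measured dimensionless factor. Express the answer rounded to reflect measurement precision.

742.41 N + 5.064 N = 747.474 N; the sum is limited to 2 decimal places (5 s.f.).
Carrying full precision, 747.474 ÷ 9.254 = 80.7730711044… N; 9.254 has 4 s.f., so the result keeps min(5, 4) = 4 s.f.
Rounded to 4 significant figures: 80.77 N.

80.77 N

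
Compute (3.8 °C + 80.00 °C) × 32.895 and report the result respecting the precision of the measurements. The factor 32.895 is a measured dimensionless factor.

3.8 °C + 80.00 °C = 83.80 °C; the sum is limited to 1 decimal place (3 s.f.).
Carrying full precision, 83.80 × 32.895 = 2756.601 °C; 32.895 has 5 s.f., so the result keeps min(3, 5) = 3 s.f.
Rounded to 3 significant figures: 2.76 × 10³ °C.

2.76 × 10³ °C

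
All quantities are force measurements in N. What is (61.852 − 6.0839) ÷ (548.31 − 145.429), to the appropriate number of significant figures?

61.852 − 6.0839 = 55.7681, limited to 3 d.p. → 5 s.f.; 548.31 − 145.429 = 402.881, limited to 2 d.p. → 5 s.f.
Carrying full precision, 55.7681 ÷ 402.881 = 0.138423256495…; keep min(5, 5) = 5 s.f.
Rounded to 5 significant figures: 1.3842 × 10⁻¹.

1.3842 × 10⁻¹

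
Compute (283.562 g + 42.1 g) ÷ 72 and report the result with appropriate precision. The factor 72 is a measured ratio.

4.5 g

283.562 g + 42.1 g = 325.662 g; the sum is limited to 1 decimal place (4 s.f.).
Carrying full precision, 325.662 ÷ 72 = 4.52308333333… g; 72 has 2 s.f., so the result keeps min(4, 2) = 2 s.f.
Rounded to 2 significant figures: 4.5 g.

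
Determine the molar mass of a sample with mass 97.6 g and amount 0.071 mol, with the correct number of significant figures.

1.4 × 10^3 g/mol

molar mass = 97.6 g ÷ 0.071 mol = 1374.64788732… g/mol.
97.6 has 3 significant figures; 0.071 has 2.
Division/multiplication keeps the fewest: 2 significant figures.
Rounded: 1.4 × 10^3 g/mol.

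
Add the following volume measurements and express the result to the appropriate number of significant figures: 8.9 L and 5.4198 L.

14.3 L

8.9 L + 5.4198 L = 14.3198 L.
Addition/subtraction keeps the fewest decimal places: 8.9 → 1 decimal place, 5.4198 → 4 decimal places; limit is 1.
Rounded to 1 decimal place: 14.3 L.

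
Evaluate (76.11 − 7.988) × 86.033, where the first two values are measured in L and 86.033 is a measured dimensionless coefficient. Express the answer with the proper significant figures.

76.11 L − 7.988 L = 68.122 L; the difference is limited to 2 decimal places (4 s.f.).
Carrying full precision, 68.122 × 86.033 = 5860.740026 L; 86.033 has 5 s.f., so the result keeps min(4, 5) = 4 s.f.
Rounded to 4 significant figures: 5861 L.

5861 L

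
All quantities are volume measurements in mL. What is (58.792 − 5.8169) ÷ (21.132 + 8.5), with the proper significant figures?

1.79

58.792 − 5.8169 = 52.9751, limited to 3 d.p. → 5 s.f.; 21.132 + 8.5 = 29.632, limited to 1 d.p. → 3 s.f.
Carrying full precision, 52.9751 ÷ 29.632 = 1.78776660367…; keep min(5, 3) = 3 s.f.
Rounded to 3 significant figures: 1.79.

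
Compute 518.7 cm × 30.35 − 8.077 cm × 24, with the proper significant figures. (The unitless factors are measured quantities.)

518.7 × 30.35 = 15742.545 → 1.574 × 10⁴ cm (4 s.f., last digit at the 10^1 place).
8.077 × 24 = 193.848 → 1.9 × 10² cm (2 s.f., last digit at the 10^1 place).
Difference: 15548.697 cm; keep the coarser place, 10^1.
Result: 1.555 × 10⁴ cm.

1.555 × 10⁴ cm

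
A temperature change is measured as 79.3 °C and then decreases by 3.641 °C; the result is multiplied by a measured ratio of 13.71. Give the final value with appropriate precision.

79.3 °C − 3.641 °C = 75.659 °C; the difference is limited to 1 decimal place (3 s.f.).
Carrying full precision, 75.659 × 13.71 = 1037.28489 °C; 13.71 has 4 s.f., so the result keeps min(3, 4) = 3 s.f.
Rounded to 3 significant figures: 1.04 × 10^3 °C.

1.04 × 10^3 °C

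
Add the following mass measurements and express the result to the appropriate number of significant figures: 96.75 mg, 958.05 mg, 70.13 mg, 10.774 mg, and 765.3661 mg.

96.75 mg + 958.05 mg + 70.13 mg + 10.774 mg + 765.3661 mg = 1901.0701 mg.
Addition/subtraction keeps the fewest decimal places: 96.75 → 2 decimal places, 958.05 → 2 decimal places, 70.13 → 2 decimal places, 10.774 → 3 decimal places, 765.3661 → 4 decimal places; limit is 2.
Rounded to 2 decimal places: 1901.07 mg.

1901.07 mg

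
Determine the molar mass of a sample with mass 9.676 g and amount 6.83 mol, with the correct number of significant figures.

1.42 g/mol

molar mass = 9.676 g ÷ 6.83 mol = 1.41669106881… g/mol.
9.676 has 4 significant figures; 6.83 has 3.
Division/multiplication keeps the fewest: 3 significant figures.
Rounded: 1.42 g/mol.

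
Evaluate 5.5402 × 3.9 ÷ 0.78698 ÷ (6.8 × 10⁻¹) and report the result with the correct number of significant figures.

5.5402 × 3.9 ÷ 0.78698 ÷ (6.8 × 10⁻¹) = 40.3754561369…
Multiplication/division keeps the fewest significant figures: 5.5402 → 5 s.f., 3.9 → 2 s.f., 0.78698 → 5 s.f., 6.8 × 10⁻¹ → 2 s.f.; limit is 2.
Rounded to 2 significant figures: 40.

40.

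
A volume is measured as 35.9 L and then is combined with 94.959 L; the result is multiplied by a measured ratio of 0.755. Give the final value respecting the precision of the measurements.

35.9 L + 94.959 L = 130.859 L; the sum is limited to 1 decimal place (4 s.f.).
Carrying full precision, 130.859 × 0.755 = 98.798545 L; 0.755 has 3 s.f., so the result keeps min(4, 3) = 3 s.f.
Rounded to 3 significant figures: 98.8 L.

98.8 L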